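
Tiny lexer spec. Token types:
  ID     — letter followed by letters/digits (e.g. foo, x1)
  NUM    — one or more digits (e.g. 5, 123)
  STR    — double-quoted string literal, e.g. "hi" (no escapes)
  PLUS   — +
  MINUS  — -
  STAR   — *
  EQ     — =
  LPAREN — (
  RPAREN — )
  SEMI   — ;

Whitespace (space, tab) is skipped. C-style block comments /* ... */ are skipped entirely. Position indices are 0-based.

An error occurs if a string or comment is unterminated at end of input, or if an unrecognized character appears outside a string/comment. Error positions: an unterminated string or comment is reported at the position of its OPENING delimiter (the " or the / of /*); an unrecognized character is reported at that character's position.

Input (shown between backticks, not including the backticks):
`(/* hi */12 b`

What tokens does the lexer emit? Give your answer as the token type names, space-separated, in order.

Answer: LPAREN NUM ID

Derivation:
pos=0: emit LPAREN '('
pos=1: enter COMMENT mode (saw '/*')
exit COMMENT mode (now at pos=9)
pos=9: emit NUM '12' (now at pos=11)
pos=12: emit ID 'b' (now at pos=13)
DONE. 3 tokens: [LPAREN, NUM, ID]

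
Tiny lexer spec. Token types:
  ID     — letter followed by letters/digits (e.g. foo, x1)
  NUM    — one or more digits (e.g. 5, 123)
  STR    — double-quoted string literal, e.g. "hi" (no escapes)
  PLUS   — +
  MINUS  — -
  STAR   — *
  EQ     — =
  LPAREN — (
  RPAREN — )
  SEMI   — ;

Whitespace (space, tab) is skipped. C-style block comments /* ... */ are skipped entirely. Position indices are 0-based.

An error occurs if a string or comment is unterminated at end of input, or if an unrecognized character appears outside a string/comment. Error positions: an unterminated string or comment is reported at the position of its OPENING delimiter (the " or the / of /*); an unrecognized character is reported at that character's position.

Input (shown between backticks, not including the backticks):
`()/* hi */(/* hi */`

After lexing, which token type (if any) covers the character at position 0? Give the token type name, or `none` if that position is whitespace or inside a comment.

pos=0: emit LPAREN '('
pos=1: emit RPAREN ')'
pos=2: enter COMMENT mode (saw '/*')
exit COMMENT mode (now at pos=10)
pos=10: emit LPAREN '('
pos=11: enter COMMENT mode (saw '/*')
exit COMMENT mode (now at pos=19)
DONE. 3 tokens: [LPAREN, RPAREN, LPAREN]
Position 0: char is '(' -> LPAREN

Answer: LPAREN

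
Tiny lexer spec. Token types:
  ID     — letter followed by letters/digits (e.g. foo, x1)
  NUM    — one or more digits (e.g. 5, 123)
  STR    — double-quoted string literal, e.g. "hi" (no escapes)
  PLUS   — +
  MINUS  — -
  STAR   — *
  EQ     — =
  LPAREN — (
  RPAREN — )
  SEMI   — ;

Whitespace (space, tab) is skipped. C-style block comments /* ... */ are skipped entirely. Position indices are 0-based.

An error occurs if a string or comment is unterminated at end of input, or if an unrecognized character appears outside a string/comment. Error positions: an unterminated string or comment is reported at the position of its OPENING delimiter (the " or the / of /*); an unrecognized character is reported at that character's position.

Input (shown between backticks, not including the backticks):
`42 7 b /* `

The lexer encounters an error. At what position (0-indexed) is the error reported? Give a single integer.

pos=0: emit NUM '42' (now at pos=2)
pos=3: emit NUM '7' (now at pos=4)
pos=5: emit ID 'b' (now at pos=6)
pos=7: enter COMMENT mode (saw '/*')
pos=7: ERROR — unterminated comment (reached EOF)

Answer: 7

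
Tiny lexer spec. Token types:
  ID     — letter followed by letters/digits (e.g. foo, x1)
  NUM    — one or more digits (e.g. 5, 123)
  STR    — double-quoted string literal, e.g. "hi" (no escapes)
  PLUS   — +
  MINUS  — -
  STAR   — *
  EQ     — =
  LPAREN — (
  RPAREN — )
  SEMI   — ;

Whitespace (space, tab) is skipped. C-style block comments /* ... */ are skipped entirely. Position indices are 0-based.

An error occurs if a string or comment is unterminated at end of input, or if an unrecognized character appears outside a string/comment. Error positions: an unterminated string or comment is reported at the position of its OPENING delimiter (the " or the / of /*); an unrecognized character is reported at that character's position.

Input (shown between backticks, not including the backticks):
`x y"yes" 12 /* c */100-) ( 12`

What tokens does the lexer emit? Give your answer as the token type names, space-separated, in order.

pos=0: emit ID 'x' (now at pos=1)
pos=2: emit ID 'y' (now at pos=3)
pos=3: enter STRING mode
pos=3: emit STR "yes" (now at pos=8)
pos=9: emit NUM '12' (now at pos=11)
pos=12: enter COMMENT mode (saw '/*')
exit COMMENT mode (now at pos=19)
pos=19: emit NUM '100' (now at pos=22)
pos=22: emit MINUS '-'
pos=23: emit RPAREN ')'
pos=25: emit LPAREN '('
pos=27: emit NUM '12' (now at pos=29)
DONE. 9 tokens: [ID, ID, STR, NUM, NUM, MINUS, RPAREN, LPAREN, NUM]

Answer: ID ID STR NUM NUM MINUS RPAREN LPAREN NUM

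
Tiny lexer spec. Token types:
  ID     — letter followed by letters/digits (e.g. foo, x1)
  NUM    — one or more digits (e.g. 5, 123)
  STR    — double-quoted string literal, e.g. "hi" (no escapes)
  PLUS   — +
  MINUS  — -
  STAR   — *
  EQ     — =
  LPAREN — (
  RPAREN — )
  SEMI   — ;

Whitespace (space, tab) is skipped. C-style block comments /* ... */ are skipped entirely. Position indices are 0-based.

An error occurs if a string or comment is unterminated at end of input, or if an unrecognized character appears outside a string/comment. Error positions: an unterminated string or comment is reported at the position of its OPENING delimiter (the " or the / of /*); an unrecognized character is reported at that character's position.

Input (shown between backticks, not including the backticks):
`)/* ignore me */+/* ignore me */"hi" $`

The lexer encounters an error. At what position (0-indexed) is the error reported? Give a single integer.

Answer: 37

Derivation:
pos=0: emit RPAREN ')'
pos=1: enter COMMENT mode (saw '/*')
exit COMMENT mode (now at pos=16)
pos=16: emit PLUS '+'
pos=17: enter COMMENT mode (saw '/*')
exit COMMENT mode (now at pos=32)
pos=32: enter STRING mode
pos=32: emit STR "hi" (now at pos=36)
pos=37: ERROR — unrecognized char '$'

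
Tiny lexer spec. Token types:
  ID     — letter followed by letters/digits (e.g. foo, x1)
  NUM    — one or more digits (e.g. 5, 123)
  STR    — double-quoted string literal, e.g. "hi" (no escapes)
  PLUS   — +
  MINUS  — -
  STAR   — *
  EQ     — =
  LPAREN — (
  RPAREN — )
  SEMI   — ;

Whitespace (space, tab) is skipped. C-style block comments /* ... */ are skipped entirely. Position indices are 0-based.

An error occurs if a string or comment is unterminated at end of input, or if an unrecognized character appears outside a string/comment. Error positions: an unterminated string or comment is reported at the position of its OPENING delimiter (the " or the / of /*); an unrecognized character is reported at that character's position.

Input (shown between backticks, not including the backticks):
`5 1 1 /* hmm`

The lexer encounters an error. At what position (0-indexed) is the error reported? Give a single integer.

Answer: 6

Derivation:
pos=0: emit NUM '5' (now at pos=1)
pos=2: emit NUM '1' (now at pos=3)
pos=4: emit NUM '1' (now at pos=5)
pos=6: enter COMMENT mode (saw '/*')
pos=6: ERROR — unterminated comment (reached EOF)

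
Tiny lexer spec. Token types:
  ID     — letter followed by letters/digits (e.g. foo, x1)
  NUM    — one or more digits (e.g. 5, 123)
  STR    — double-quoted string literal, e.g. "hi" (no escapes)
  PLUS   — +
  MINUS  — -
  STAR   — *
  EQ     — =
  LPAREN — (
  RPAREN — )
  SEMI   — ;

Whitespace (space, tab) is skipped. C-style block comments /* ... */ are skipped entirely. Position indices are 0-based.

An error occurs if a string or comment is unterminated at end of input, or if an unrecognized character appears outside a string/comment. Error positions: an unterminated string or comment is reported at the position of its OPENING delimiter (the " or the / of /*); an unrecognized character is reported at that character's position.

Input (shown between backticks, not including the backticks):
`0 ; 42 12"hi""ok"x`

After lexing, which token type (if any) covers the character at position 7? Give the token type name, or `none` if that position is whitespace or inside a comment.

pos=0: emit NUM '0' (now at pos=1)
pos=2: emit SEMI ';'
pos=4: emit NUM '42' (now at pos=6)
pos=7: emit NUM '12' (now at pos=9)
pos=9: enter STRING mode
pos=9: emit STR "hi" (now at pos=13)
pos=13: enter STRING mode
pos=13: emit STR "ok" (now at pos=17)
pos=17: emit ID 'x' (now at pos=18)
DONE. 7 tokens: [NUM, SEMI, NUM, NUM, STR, STR, ID]
Position 7: char is '1' -> NUM

Answer: NUM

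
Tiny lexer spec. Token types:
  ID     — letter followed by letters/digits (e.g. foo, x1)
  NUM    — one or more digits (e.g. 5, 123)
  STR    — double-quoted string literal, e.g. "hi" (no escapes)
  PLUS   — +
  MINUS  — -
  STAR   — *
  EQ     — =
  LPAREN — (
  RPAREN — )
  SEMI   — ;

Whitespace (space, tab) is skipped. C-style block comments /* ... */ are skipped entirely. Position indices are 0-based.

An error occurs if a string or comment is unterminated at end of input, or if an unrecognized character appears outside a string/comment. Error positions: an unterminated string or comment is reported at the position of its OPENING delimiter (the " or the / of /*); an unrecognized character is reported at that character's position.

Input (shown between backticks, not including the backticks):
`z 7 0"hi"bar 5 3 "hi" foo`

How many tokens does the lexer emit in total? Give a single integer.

pos=0: emit ID 'z' (now at pos=1)
pos=2: emit NUM '7' (now at pos=3)
pos=4: emit NUM '0' (now at pos=5)
pos=5: enter STRING mode
pos=5: emit STR "hi" (now at pos=9)
pos=9: emit ID 'bar' (now at pos=12)
pos=13: emit NUM '5' (now at pos=14)
pos=15: emit NUM '3' (now at pos=16)
pos=17: enter STRING mode
pos=17: emit STR "hi" (now at pos=21)
pos=22: emit ID 'foo' (now at pos=25)
DONE. 9 tokens: [ID, NUM, NUM, STR, ID, NUM, NUM, STR, ID]

Answer: 9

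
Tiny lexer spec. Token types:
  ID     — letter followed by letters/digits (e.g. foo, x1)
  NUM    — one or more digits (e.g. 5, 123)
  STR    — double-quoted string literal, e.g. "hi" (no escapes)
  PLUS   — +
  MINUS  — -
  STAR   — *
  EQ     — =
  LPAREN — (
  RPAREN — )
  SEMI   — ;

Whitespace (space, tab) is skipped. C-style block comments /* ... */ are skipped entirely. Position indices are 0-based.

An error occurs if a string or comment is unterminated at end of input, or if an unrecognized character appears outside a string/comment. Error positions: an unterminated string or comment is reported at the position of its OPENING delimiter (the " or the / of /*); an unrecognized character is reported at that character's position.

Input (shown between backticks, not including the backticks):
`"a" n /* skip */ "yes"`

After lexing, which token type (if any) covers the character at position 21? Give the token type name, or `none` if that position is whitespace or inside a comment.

pos=0: enter STRING mode
pos=0: emit STR "a" (now at pos=3)
pos=4: emit ID 'n' (now at pos=5)
pos=6: enter COMMENT mode (saw '/*')
exit COMMENT mode (now at pos=16)
pos=17: enter STRING mode
pos=17: emit STR "yes" (now at pos=22)
DONE. 3 tokens: [STR, ID, STR]
Position 21: char is '"' -> STR

Answer: STR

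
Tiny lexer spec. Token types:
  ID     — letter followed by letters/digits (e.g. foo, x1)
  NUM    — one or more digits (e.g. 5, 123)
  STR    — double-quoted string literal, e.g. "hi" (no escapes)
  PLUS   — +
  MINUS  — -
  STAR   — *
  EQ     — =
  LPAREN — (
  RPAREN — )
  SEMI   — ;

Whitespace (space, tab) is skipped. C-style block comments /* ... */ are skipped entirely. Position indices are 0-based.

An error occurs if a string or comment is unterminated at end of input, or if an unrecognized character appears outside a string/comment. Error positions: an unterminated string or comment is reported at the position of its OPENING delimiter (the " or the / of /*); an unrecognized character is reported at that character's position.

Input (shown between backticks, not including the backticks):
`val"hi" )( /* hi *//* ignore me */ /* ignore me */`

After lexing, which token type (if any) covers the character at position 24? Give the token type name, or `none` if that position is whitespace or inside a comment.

Answer: none

Derivation:
pos=0: emit ID 'val' (now at pos=3)
pos=3: enter STRING mode
pos=3: emit STR "hi" (now at pos=7)
pos=8: emit RPAREN ')'
pos=9: emit LPAREN '('
pos=11: enter COMMENT mode (saw '/*')
exit COMMENT mode (now at pos=19)
pos=19: enter COMMENT mode (saw '/*')
exit COMMENT mode (now at pos=34)
pos=35: enter COMMENT mode (saw '/*')
exit COMMENT mode (now at pos=50)
DONE. 4 tokens: [ID, STR, RPAREN, LPAREN]
Position 24: char is 'n' -> none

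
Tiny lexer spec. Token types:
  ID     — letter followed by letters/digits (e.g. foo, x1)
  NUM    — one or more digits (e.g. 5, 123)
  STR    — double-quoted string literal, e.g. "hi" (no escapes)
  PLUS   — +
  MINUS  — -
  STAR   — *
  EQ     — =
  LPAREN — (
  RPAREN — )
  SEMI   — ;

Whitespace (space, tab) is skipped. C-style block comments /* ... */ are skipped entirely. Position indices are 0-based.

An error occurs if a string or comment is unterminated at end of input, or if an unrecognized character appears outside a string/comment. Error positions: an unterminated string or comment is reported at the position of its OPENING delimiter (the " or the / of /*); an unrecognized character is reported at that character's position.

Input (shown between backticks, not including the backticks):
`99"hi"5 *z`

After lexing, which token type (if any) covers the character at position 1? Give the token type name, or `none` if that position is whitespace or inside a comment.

pos=0: emit NUM '99' (now at pos=2)
pos=2: enter STRING mode
pos=2: emit STR "hi" (now at pos=6)
pos=6: emit NUM '5' (now at pos=7)
pos=8: emit STAR '*'
pos=9: emit ID 'z' (now at pos=10)
DONE. 5 tokens: [NUM, STR, NUM, STAR, ID]
Position 1: char is '9' -> NUM

Answer: NUM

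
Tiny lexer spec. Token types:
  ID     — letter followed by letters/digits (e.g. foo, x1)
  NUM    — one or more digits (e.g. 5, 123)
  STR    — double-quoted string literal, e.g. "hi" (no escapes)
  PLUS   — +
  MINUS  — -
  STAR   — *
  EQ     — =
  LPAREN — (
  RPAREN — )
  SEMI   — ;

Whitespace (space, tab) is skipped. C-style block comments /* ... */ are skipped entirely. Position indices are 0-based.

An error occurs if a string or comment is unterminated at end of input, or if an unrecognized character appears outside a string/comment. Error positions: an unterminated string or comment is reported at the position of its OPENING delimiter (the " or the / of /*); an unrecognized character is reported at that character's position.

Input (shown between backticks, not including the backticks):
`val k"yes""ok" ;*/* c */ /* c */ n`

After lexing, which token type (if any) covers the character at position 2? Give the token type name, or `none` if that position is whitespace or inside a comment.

Answer: ID

Derivation:
pos=0: emit ID 'val' (now at pos=3)
pos=4: emit ID 'k' (now at pos=5)
pos=5: enter STRING mode
pos=5: emit STR "yes" (now at pos=10)
pos=10: enter STRING mode
pos=10: emit STR "ok" (now at pos=14)
pos=15: emit SEMI ';'
pos=16: emit STAR '*'
pos=17: enter COMMENT mode (saw '/*')
exit COMMENT mode (now at pos=24)
pos=25: enter COMMENT mode (saw '/*')
exit COMMENT mode (now at pos=32)
pos=33: emit ID 'n' (now at pos=34)
DONE. 7 tokens: [ID, ID, STR, STR, SEMI, STAR, ID]
Position 2: char is 'l' -> ID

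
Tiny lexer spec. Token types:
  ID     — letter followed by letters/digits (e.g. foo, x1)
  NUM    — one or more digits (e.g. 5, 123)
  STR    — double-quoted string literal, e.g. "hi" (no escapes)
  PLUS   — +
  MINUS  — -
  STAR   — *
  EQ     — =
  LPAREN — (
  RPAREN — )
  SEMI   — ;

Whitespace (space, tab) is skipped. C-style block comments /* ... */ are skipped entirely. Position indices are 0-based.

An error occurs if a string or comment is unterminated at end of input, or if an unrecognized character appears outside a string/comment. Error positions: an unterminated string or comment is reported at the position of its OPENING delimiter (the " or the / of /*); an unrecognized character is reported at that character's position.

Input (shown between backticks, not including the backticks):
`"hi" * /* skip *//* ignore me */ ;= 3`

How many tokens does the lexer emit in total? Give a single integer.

pos=0: enter STRING mode
pos=0: emit STR "hi" (now at pos=4)
pos=5: emit STAR '*'
pos=7: enter COMMENT mode (saw '/*')
exit COMMENT mode (now at pos=17)
pos=17: enter COMMENT mode (saw '/*')
exit COMMENT mode (now at pos=32)
pos=33: emit SEMI ';'
pos=34: emit EQ '='
pos=36: emit NUM '3' (now at pos=37)
DONE. 5 tokens: [STR, STAR, SEMI, EQ, NUM]

Answer: 5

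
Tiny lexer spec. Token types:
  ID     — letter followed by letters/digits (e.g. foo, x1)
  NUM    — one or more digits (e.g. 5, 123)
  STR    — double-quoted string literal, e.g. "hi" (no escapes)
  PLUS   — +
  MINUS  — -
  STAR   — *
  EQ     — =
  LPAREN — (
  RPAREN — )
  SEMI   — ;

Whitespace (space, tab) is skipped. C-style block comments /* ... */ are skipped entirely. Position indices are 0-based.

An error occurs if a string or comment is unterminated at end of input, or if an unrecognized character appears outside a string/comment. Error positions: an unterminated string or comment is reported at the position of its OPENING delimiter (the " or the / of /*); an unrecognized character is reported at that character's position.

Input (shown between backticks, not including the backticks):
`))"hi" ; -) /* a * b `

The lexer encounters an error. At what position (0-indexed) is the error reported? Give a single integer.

pos=0: emit RPAREN ')'
pos=1: emit RPAREN ')'
pos=2: enter STRING mode
pos=2: emit STR "hi" (now at pos=6)
pos=7: emit SEMI ';'
pos=9: emit MINUS '-'
pos=10: emit RPAREN ')'
pos=12: enter COMMENT mode (saw '/*')
pos=12: ERROR — unterminated comment (reached EOF)

Answer: 12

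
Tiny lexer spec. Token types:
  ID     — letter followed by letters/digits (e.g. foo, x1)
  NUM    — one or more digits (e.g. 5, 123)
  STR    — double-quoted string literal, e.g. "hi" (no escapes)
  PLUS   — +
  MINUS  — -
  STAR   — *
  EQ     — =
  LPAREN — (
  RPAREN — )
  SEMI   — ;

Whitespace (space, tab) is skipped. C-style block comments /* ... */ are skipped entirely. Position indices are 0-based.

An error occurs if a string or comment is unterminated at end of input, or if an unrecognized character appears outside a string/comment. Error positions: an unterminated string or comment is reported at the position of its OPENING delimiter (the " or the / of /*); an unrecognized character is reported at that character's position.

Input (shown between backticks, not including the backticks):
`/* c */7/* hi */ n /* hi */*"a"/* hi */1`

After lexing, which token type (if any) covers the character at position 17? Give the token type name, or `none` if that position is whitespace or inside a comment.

Answer: ID

Derivation:
pos=0: enter COMMENT mode (saw '/*')
exit COMMENT mode (now at pos=7)
pos=7: emit NUM '7' (now at pos=8)
pos=8: enter COMMENT mode (saw '/*')
exit COMMENT mode (now at pos=16)
pos=17: emit ID 'n' (now at pos=18)
pos=19: enter COMMENT mode (saw '/*')
exit COMMENT mode (now at pos=27)
pos=27: emit STAR '*'
pos=28: enter STRING mode
pos=28: emit STR "a" (now at pos=31)
pos=31: enter COMMENT mode (saw '/*')
exit COMMENT mode (now at pos=39)
pos=39: emit NUM '1' (now at pos=40)
DONE. 5 tokens: [NUM, ID, STAR, STR, NUM]
Position 17: char is 'n' -> ID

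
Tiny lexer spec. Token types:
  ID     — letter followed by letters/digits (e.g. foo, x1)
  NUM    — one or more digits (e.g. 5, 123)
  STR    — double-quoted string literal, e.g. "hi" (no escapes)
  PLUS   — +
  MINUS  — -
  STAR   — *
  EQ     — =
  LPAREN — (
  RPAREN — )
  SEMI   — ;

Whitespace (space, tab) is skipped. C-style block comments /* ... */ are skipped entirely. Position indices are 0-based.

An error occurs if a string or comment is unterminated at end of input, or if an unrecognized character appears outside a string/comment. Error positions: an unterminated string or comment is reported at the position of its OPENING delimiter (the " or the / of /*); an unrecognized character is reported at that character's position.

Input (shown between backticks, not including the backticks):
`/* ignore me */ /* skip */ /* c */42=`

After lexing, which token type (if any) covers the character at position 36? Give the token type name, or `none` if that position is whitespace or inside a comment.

pos=0: enter COMMENT mode (saw '/*')
exit COMMENT mode (now at pos=15)
pos=16: enter COMMENT mode (saw '/*')
exit COMMENT mode (now at pos=26)
pos=27: enter COMMENT mode (saw '/*')
exit COMMENT mode (now at pos=34)
pos=34: emit NUM '42' (now at pos=36)
pos=36: emit EQ '='
DONE. 2 tokens: [NUM, EQ]
Position 36: char is '=' -> EQ

Answer: EQ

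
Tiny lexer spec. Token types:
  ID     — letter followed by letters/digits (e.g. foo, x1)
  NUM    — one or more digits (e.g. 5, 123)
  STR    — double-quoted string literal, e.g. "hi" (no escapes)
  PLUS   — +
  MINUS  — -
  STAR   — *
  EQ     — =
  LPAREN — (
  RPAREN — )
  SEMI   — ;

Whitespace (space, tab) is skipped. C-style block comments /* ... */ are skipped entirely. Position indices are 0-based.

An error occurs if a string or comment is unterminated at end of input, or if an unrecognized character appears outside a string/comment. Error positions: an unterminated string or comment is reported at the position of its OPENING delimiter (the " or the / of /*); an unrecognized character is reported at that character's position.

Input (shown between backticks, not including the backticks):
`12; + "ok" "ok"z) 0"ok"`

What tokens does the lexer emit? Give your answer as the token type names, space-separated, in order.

pos=0: emit NUM '12' (now at pos=2)
pos=2: emit SEMI ';'
pos=4: emit PLUS '+'
pos=6: enter STRING mode
pos=6: emit STR "ok" (now at pos=10)
pos=11: enter STRING mode
pos=11: emit STR "ok" (now at pos=15)
pos=15: emit ID 'z' (now at pos=16)
pos=16: emit RPAREN ')'
pos=18: emit NUM '0' (now at pos=19)
pos=19: enter STRING mode
pos=19: emit STR "ok" (now at pos=23)
DONE. 9 tokens: [NUM, SEMI, PLUS, STR, STR, ID, RPAREN, NUM, STR]

Answer: NUM SEMI PLUS STR STR ID RPAREN NUM STR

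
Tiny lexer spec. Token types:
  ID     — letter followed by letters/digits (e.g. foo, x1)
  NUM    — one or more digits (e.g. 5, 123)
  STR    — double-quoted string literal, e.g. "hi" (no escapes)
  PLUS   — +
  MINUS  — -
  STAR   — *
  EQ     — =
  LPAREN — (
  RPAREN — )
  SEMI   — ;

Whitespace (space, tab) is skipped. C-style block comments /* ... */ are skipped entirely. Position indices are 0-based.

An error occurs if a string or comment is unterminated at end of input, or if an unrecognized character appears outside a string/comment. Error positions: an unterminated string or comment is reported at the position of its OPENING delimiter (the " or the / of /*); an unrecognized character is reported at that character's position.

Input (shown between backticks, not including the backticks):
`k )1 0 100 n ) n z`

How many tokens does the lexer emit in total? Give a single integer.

pos=0: emit ID 'k' (now at pos=1)
pos=2: emit RPAREN ')'
pos=3: emit NUM '1' (now at pos=4)
pos=5: emit NUM '0' (now at pos=6)
pos=7: emit NUM '100' (now at pos=10)
pos=11: emit ID 'n' (now at pos=12)
pos=13: emit RPAREN ')'
pos=15: emit ID 'n' (now at pos=16)
pos=17: emit ID 'z' (now at pos=18)
DONE. 9 tokens: [ID, RPAREN, NUM, NUM, NUM, ID, RPAREN, ID, ID]

Answer: 9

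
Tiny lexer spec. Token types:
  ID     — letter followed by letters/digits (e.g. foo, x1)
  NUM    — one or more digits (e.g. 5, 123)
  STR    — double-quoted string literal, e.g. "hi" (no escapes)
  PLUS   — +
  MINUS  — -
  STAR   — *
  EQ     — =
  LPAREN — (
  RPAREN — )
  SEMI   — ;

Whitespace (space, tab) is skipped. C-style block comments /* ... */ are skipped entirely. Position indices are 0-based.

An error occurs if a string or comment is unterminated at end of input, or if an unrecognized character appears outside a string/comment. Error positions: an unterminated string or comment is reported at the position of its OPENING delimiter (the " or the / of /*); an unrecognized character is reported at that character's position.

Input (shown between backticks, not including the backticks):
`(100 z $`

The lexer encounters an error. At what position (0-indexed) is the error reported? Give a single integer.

Answer: 7

Derivation:
pos=0: emit LPAREN '('
pos=1: emit NUM '100' (now at pos=4)
pos=5: emit ID 'z' (now at pos=6)
pos=7: ERROR — unrecognized char '$'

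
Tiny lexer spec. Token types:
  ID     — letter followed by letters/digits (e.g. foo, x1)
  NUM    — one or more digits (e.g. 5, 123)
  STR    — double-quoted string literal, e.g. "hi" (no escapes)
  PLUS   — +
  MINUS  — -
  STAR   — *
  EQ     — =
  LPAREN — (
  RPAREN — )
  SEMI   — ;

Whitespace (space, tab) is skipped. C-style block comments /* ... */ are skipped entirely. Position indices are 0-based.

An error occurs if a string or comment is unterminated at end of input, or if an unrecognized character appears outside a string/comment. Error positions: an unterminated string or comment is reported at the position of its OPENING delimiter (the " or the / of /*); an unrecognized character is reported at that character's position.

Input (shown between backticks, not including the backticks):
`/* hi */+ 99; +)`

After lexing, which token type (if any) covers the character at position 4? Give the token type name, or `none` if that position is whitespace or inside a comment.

Answer: none

Derivation:
pos=0: enter COMMENT mode (saw '/*')
exit COMMENT mode (now at pos=8)
pos=8: emit PLUS '+'
pos=10: emit NUM '99' (now at pos=12)
pos=12: emit SEMI ';'
pos=14: emit PLUS '+'
pos=15: emit RPAREN ')'
DONE. 5 tokens: [PLUS, NUM, SEMI, PLUS, RPAREN]
Position 4: char is 'i' -> none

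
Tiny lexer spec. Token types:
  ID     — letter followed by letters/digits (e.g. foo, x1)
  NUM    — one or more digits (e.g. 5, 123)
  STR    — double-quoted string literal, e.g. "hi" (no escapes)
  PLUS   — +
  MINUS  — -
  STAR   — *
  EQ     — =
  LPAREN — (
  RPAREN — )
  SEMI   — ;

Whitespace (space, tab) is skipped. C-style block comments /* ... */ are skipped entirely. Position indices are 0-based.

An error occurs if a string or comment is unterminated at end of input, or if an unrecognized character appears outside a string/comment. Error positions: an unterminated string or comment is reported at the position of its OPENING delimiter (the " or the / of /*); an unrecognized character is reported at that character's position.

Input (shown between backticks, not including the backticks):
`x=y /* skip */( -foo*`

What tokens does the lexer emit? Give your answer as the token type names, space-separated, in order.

pos=0: emit ID 'x' (now at pos=1)
pos=1: emit EQ '='
pos=2: emit ID 'y' (now at pos=3)
pos=4: enter COMMENT mode (saw '/*')
exit COMMENT mode (now at pos=14)
pos=14: emit LPAREN '('
pos=16: emit MINUS '-'
pos=17: emit ID 'foo' (now at pos=20)
pos=20: emit STAR '*'
DONE. 7 tokens: [ID, EQ, ID, LPAREN, MINUS, ID, STAR]

Answer: ID EQ ID LPAREN MINUS ID STAR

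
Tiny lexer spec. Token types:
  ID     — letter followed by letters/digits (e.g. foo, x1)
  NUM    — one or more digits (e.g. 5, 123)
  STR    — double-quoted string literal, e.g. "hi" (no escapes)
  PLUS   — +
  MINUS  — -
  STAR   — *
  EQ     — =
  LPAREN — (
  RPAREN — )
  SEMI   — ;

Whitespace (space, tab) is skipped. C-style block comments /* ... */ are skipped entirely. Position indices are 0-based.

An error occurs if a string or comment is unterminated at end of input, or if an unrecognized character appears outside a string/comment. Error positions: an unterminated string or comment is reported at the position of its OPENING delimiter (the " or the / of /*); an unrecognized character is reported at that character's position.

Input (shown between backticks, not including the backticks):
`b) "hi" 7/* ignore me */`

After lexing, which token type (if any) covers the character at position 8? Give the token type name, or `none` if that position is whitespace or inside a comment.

pos=0: emit ID 'b' (now at pos=1)
pos=1: emit RPAREN ')'
pos=3: enter STRING mode
pos=3: emit STR "hi" (now at pos=7)
pos=8: emit NUM '7' (now at pos=9)
pos=9: enter COMMENT mode (saw '/*')
exit COMMENT mode (now at pos=24)
DONE. 4 tokens: [ID, RPAREN, STR, NUM]
Position 8: char is '7' -> NUM

Answer: NUM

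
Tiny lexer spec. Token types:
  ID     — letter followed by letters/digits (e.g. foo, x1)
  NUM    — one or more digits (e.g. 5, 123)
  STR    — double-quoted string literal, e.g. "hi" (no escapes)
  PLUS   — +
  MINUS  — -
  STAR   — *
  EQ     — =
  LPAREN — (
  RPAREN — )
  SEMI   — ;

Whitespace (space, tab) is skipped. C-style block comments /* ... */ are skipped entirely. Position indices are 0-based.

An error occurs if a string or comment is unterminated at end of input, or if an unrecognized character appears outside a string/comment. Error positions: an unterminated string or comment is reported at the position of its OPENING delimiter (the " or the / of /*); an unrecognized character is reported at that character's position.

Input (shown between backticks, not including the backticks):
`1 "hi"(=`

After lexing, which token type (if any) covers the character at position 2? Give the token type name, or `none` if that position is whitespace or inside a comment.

pos=0: emit NUM '1' (now at pos=1)
pos=2: enter STRING mode
pos=2: emit STR "hi" (now at pos=6)
pos=6: emit LPAREN '('
pos=7: emit EQ '='
DONE. 4 tokens: [NUM, STR, LPAREN, EQ]
Position 2: char is '"' -> STR

Answer: STR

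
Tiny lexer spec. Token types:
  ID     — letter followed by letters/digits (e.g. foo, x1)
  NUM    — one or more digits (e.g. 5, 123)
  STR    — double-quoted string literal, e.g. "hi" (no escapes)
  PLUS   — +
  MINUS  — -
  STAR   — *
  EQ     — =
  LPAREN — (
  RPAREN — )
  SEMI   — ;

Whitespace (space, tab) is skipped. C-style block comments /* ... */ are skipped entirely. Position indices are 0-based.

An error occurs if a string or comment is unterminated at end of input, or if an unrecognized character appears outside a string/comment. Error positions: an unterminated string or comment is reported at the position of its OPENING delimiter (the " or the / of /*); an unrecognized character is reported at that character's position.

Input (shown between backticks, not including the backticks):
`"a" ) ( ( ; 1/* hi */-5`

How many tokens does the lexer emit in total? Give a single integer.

pos=0: enter STRING mode
pos=0: emit STR "a" (now at pos=3)
pos=4: emit RPAREN ')'
pos=6: emit LPAREN '('
pos=8: emit LPAREN '('
pos=10: emit SEMI ';'
pos=12: emit NUM '1' (now at pos=13)
pos=13: enter COMMENT mode (saw '/*')
exit COMMENT mode (now at pos=21)
pos=21: emit MINUS '-'
pos=22: emit NUM '5' (now at pos=23)
DONE. 8 tokens: [STR, RPAREN, LPAREN, LPAREN, SEMI, NUM, MINUS, NUM]

Answer: 8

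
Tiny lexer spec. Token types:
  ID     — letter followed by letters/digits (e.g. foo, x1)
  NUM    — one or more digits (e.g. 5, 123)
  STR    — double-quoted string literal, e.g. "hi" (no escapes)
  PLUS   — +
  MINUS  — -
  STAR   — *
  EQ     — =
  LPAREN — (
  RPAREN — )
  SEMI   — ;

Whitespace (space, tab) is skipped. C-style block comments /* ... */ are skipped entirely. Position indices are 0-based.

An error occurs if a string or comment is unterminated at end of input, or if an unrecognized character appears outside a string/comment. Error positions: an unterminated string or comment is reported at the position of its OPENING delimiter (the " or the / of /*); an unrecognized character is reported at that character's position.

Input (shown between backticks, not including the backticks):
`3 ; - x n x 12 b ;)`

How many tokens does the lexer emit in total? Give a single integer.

pos=0: emit NUM '3' (now at pos=1)
pos=2: emit SEMI ';'
pos=4: emit MINUS '-'
pos=6: emit ID 'x' (now at pos=7)
pos=8: emit ID 'n' (now at pos=9)
pos=10: emit ID 'x' (now at pos=11)
pos=12: emit NUM '12' (now at pos=14)
pos=15: emit ID 'b' (now at pos=16)
pos=17: emit SEMI ';'
pos=18: emit RPAREN ')'
DONE. 10 tokens: [NUM, SEMI, MINUS, ID, ID, ID, NUM, ID, SEMI, RPAREN]

Answer: 10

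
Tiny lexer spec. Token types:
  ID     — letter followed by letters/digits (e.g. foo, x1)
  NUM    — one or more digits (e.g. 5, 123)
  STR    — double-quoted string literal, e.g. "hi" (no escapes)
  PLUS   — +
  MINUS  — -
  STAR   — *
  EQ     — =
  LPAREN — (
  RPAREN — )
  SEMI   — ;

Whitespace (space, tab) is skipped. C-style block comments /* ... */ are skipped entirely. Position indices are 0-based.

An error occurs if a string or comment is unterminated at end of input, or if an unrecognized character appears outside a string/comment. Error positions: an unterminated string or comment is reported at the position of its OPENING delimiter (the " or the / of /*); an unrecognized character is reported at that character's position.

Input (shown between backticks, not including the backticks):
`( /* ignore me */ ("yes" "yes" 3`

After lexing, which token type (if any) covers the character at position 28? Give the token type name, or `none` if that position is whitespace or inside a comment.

Answer: STR

Derivation:
pos=0: emit LPAREN '('
pos=2: enter COMMENT mode (saw '/*')
exit COMMENT mode (now at pos=17)
pos=18: emit LPAREN '('
pos=19: enter STRING mode
pos=19: emit STR "yes" (now at pos=24)
pos=25: enter STRING mode
pos=25: emit STR "yes" (now at pos=30)
pos=31: emit NUM '3' (now at pos=32)
DONE. 5 tokens: [LPAREN, LPAREN, STR, STR, NUM]
Position 28: char is 's' -> STR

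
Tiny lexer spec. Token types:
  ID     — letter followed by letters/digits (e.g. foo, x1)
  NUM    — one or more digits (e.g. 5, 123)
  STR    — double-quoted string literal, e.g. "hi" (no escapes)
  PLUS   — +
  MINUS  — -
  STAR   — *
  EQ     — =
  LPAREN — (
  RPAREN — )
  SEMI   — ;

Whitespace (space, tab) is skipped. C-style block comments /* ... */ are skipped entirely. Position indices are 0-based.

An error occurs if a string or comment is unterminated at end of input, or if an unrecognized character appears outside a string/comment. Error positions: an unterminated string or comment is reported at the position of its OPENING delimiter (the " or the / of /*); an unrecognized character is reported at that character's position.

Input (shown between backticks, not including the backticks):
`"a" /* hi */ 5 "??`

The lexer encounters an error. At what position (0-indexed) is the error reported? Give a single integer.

Answer: 15

Derivation:
pos=0: enter STRING mode
pos=0: emit STR "a" (now at pos=3)
pos=4: enter COMMENT mode (saw '/*')
exit COMMENT mode (now at pos=12)
pos=13: emit NUM '5' (now at pos=14)
pos=15: enter STRING mode
pos=15: ERROR — unterminated string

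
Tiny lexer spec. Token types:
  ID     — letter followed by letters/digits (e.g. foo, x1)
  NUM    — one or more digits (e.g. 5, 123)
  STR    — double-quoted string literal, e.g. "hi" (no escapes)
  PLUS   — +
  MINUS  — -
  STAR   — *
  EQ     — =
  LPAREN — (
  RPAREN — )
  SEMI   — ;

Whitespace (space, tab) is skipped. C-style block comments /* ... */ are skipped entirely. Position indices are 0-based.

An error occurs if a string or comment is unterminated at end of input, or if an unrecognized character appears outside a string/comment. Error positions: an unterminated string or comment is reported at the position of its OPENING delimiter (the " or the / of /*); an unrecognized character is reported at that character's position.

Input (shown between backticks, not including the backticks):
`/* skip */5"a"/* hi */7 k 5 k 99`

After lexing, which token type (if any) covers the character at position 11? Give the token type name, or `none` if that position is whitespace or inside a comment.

Answer: STR

Derivation:
pos=0: enter COMMENT mode (saw '/*')
exit COMMENT mode (now at pos=10)
pos=10: emit NUM '5' (now at pos=11)
pos=11: enter STRING mode
pos=11: emit STR "a" (now at pos=14)
pos=14: enter COMMENT mode (saw '/*')
exit COMMENT mode (now at pos=22)
pos=22: emit NUM '7' (now at pos=23)
pos=24: emit ID 'k' (now at pos=25)
pos=26: emit NUM '5' (now at pos=27)
pos=28: emit ID 'k' (now at pos=29)
pos=30: emit NUM '99' (now at pos=32)
DONE. 7 tokens: [NUM, STR, NUM, ID, NUM, ID, NUM]
Position 11: char is '"' -> STR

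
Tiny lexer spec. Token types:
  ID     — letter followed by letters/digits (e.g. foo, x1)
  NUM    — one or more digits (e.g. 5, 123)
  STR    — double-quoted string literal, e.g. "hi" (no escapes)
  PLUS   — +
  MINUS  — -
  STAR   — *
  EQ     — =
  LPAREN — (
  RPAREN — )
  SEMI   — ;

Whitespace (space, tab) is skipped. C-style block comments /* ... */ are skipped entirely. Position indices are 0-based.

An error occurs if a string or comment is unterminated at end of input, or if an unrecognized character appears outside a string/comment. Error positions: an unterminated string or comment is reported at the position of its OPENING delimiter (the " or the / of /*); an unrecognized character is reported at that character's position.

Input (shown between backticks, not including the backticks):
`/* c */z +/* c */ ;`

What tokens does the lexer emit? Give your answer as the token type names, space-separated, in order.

Answer: ID PLUS SEMI

Derivation:
pos=0: enter COMMENT mode (saw '/*')
exit COMMENT mode (now at pos=7)
pos=7: emit ID 'z' (now at pos=8)
pos=9: emit PLUS '+'
pos=10: enter COMMENT mode (saw '/*')
exit COMMENT mode (now at pos=17)
pos=18: emit SEMI ';'
DONE. 3 tokens: [ID, PLUS, SEMI]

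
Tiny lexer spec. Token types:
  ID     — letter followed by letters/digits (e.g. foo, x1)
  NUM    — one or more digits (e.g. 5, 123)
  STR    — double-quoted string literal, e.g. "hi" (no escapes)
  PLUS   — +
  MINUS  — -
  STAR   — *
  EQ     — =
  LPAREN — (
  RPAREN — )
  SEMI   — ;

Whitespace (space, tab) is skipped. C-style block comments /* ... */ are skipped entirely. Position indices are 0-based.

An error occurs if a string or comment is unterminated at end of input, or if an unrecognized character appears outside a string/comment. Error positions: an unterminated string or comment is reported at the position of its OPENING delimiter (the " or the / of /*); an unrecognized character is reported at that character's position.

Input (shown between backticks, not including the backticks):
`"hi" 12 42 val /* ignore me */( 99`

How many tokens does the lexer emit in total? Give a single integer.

Answer: 6

Derivation:
pos=0: enter STRING mode
pos=0: emit STR "hi" (now at pos=4)
pos=5: emit NUM '12' (now at pos=7)
pos=8: emit NUM '42' (now at pos=10)
pos=11: emit ID 'val' (now at pos=14)
pos=15: enter COMMENT mode (saw '/*')
exit COMMENT mode (now at pos=30)
pos=30: emit LPAREN '('
pos=32: emit NUM '99' (now at pos=34)
DONE. 6 tokens: [STR, NUM, NUM, ID, LPAREN, NUM]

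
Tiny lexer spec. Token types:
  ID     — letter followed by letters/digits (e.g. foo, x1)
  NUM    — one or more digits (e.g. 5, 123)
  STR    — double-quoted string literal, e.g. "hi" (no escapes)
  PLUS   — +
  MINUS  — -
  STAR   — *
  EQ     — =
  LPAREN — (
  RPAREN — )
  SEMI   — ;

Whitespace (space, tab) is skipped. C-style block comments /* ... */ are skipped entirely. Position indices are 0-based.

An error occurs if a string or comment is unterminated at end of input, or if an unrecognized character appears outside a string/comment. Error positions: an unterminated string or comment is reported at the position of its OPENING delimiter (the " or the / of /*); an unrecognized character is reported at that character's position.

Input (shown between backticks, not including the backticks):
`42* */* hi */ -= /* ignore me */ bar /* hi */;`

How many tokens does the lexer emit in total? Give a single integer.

pos=0: emit NUM '42' (now at pos=2)
pos=2: emit STAR '*'
pos=4: emit STAR '*'
pos=5: enter COMMENT mode (saw '/*')
exit COMMENT mode (now at pos=13)
pos=14: emit MINUS '-'
pos=15: emit EQ '='
pos=17: enter COMMENT mode (saw '/*')
exit COMMENT mode (now at pos=32)
pos=33: emit ID 'bar' (now at pos=36)
pos=37: enter COMMENT mode (saw '/*')
exit COMMENT mode (now at pos=45)
pos=45: emit SEMI ';'
DONE. 7 tokens: [NUM, STAR, STAR, MINUS, EQ, ID, SEMI]

Answer: 7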